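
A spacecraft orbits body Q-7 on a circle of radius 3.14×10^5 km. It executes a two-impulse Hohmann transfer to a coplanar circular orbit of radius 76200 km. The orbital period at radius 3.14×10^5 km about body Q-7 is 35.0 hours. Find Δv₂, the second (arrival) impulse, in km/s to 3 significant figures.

From Kepler's third law T² = 4π²r³/μ at r = 3.14×10^5 km, T = 35.0 hours = 35.0 × 3600 s = 1.260×10^5 s: μ = 4π²r³/T² = 7.69853×10^7 km³/s².
Semi-major axis of the transfer orbit: a_t = (3.140×10^5 + 76200)/2 = 1.951×10^5 km.
On the circular orbit at r = 76200 km, v_c = √(μ/r) = 31.785 km/s.
Vis-viva on the transfer ellipse at r = 76200 km gives v_t = √[μ(2/r − 1/a_t)] = 40.324 km/s.
Δv₂ = |v_t − v_c| = |40.324 − 31.785| = 8.539 km/s.

Δv₂ = 8.54 km/s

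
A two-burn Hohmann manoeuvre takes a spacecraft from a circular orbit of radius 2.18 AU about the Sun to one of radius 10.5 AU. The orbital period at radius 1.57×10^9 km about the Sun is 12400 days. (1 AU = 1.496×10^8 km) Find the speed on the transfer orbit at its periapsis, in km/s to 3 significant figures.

From Kepler's third law T² = 4π²r³/μ at r = 1.57×10^9 km, T = 12400 days = 12400 × 86400 s = 1.07136×10^9 s: μ = 4π²r³/T² = 1.33103×10^11 km³/s².
In km: r₁ = 2.18 × 1.496×10^8 = 3.26128×10^8 km; r₂ = 10.5 × 1.496×10^8 = 1.5708×10^9 km.
Semi-major axis of the transfer orbit: a_t = (3.26128×10^8 + 1.5708×10^9)/2 = 9.48464×10^8 km.
At periapsis, r = 3.26128×10^8 km.
Applying v² = μ(2/r − 1/a_t): v = 26.00 km/s.

v = 26.0 km/s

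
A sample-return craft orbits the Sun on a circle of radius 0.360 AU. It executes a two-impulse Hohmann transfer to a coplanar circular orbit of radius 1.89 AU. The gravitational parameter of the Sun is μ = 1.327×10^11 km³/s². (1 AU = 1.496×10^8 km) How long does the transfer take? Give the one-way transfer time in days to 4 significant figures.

In km: r₁ = 0.360 × 1.496×10^8 = 5.3856×10^7 km; r₂ = 1.89 × 1.496×10^8 = 2.82744×10^8 km.
Transfer-ellipse semi-major axis a_t = (r₁ + r₂)/2 = (5.3856×10^7 + 2.82744×10^8)/2 = 1.683×10^8 km.
Transfer time t = π√(a_t³/μ) = π√((1.683×10^8)³ / 1.327×10^11) = 1.883×10^7 s.
Converting: 1.883×10^7 s ÷ 86400 s/day = 217.9 days.

t = 217.9 days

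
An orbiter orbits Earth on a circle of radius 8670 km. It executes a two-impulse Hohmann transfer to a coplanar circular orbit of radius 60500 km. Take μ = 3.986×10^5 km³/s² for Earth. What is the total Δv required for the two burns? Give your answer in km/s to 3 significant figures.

Δv = 3.47 km/s

The Hohmann ellipse has a_t = (r₁ + r₂)/2 = 34585 km.
At r₁ the circular-orbit speed is v₁ = √(μ/r₁) = 6.7805 km/s.
Transfer-orbit speed at r₁ (v² = μ(2/r − 1/a)): v_p = √[μ(2/r₁ − 1/a_t)] = 8.9679 km/s.
First burn Δv₁ = |v_p − v₁| = 2.187 km/s.
Circular speed at r₂: v₂ = √(μ/r₂) = 2.567 km/s.
Transfer-orbit speed at r₂: v_a = √[μ(2/r₂ − 1/a_t)] = 1.285 km/s.
Second burn Δv₂ = |v₂ − v_a| = 1.282 km/s.
Total Δv = Δv₁ + Δv₂ = 3.469 km/s.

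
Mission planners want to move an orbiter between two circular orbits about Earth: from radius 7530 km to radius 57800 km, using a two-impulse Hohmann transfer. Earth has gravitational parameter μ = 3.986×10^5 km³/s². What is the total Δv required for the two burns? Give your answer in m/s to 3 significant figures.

Transfer-ellipse semi-major axis a_t = (r₁ + r₂)/2 = (7530 + 57800)/2 = 32665 km.
At r₁ the circular-orbit speed is v₁ = √(μ/r₁) = 7.2756 km/s.
Transfer-orbit speed at r₁ (vis-viva): v_p = √[μ(2/r₁ − 1/a_t)] = 9.6782 km/s.
First burn Δv₁ = |v_p − v₁| = 2.403 km/s.
At r₂, v₂ = √(μ/r₂) = 2.626 km/s.
Transfer-orbit speed at r₂: v_a = √[μ(2/r₂ − 1/a_t)] = 1.261 km/s.
Second burn Δv₂ = |v₂ − v_a| = 1.365 km/s.
Total Δv = Δv₁ + Δv₂ = 3.768 km/s.

Δv = 3770 m/s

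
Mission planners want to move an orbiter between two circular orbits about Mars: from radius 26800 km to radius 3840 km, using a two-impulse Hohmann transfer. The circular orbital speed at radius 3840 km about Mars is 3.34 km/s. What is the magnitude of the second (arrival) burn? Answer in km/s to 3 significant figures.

From the circular-orbit relation v² = μ/r at r = 3840 km: μ = v²r = (3.34)² × 3840 = 42837.5 km³/s².
The Hohmann ellipse has a_t = (r₁ + r₂)/2 = 15320 km.
Circular speed at r = 3840 km: v_c = √(μ/r) = 3.340 km/s.
Transfer-orbit speed at the same r (vis-viva, a = a_t): v_t = √[μ(2/r − 1/a_t)] = 4.418 km/s.
Δv₂ = |v_t − v_c| = |4.418 − 3.340| = 1.078 km/s.

Δv₂ = 1.08 km/s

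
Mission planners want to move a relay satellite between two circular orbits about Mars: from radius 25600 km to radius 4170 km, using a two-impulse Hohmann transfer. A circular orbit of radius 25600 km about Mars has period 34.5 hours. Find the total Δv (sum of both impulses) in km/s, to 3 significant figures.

From Kepler's third law T² = 4π²r³/μ at r = 25600 km, T = 34.5 hours = 34.5 × 3600 s = 1.242×10^5 s: μ = 4π²r³/T² = 42937.5 km³/s².
The Hohmann ellipse has a_t = (r₁ + r₂)/2 = 14885 km.
Circular speed at r₁: v₁ = √(μ/r₁) = √(42937.5/25600) = 1.2951 km/s.
Transfer-orbit speed at r₁ (vis-viva): v_a = √[μ(2/r₁ − 1/a_t)] = 0.68548 km/s.
First burn Δv₁ = |v_a − v₁| = 0.6096 km/s.
Circular speed at r₂: v₂ = √(μ/r₂) = 3.2089 km/s.
Transfer-orbit speed at r₂: v_p = √[μ(2/r₂ − 1/a_t)] = 4.2082 km/s.
Second burn Δv₂ = |v₂ − v_p| = 0.9993 km/s.
Total Δv = Δv₁ + Δv₂ = 1.609 km/s.

Δv = 1.61 km/s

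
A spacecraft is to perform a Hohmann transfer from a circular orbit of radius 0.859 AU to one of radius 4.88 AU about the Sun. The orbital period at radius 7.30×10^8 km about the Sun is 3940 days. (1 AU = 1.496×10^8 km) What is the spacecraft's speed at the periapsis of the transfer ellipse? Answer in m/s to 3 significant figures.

v = 41900 m/s

From Kepler's third law T² = 4π²r³/μ at r = 7.30×10^8 km, T = 3940 days = 3940 × 86400 s = 3.40416×10^8 s: μ = 4π²r³/T² = 1.32528×10^11 km³/s².
In km: r₁ = 0.859 × 1.496×10^8 = 1.285064×10^8 km; r₂ = 4.88 × 1.496×10^8 = 7.30048×10^8 km.
Semi-major axis of the transfer orbit: a_t = (1.285064×10^8 + 7.30048×10^8)/2 = 4.292772×10^8 km.
The periapsis of the transfer ellipse is at r = 1.285064×10^8 km.
Vis-viva: v = √[μ(2/r − 1/a_t)] = √[1.32528×10^11 × (2/1.285064×10^8 − 1/4.292772×10^8)] = 41.88 km/s.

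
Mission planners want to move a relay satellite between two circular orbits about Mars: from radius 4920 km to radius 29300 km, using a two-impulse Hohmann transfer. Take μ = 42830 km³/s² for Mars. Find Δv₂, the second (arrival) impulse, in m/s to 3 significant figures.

The Hohmann ellipse has a_t = (r₁ + r₂)/2 = 17110 km.
On the circular orbit at r = 29300 km, v_c = √(μ/r) = 1.209 km/s.
Vis-viva on the transfer ellipse at r = 29300 km gives v_t = √[μ(2/r − 1/a_t)] = 0.6483 km/s.
Δv₂ = |v_t − v_c| = |0.6483 − 1.209| = 0.5607 km/s.

Δv₂ = 561 m/s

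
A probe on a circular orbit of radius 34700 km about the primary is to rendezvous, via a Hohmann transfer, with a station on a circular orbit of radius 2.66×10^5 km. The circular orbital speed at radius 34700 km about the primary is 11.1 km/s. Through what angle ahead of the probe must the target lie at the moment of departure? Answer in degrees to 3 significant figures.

φ = 104°

From the circular-orbit relation v² = μ/r at r = 34700 km: μ = v²r = (11.1)² × 34700 = 4.27539×10^6 km³/s².
Semi-major axis of the transfer orbit: a_t = (34700 + 2.660×10^5)/2 = 1.5035×10^5 km.
Transfer time t = π√(a_t³/μ) = 88580 s.
Target angular speed ω₂ = √(μ/r₂³) = 1.507×10^-5 rad/s.
Angle swept by the target during transfer: ω₂·t = 1.335 rad = 76.49°.
The probe traverses 180° on the transfer ellipse, so the target must lead by 180° − 76.49° = 104°.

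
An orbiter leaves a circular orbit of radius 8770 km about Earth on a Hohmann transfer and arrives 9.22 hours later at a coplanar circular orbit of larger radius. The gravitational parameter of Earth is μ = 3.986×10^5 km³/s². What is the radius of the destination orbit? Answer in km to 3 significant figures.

Transfer time t = 9.22 hours = 33192 s, and t = π√(a_t³/μ).
So a_t = (μ t²/π²)^(1/3) = (3.986×10^5 × (33192)² / π²)^(1/3) = 35435 km.
Since a_t = (r₁ + r₂)/2, r₂ = 2a_t − r₁ = 2×35435 − 8770 = 62100 km.

r₂ = 62100 km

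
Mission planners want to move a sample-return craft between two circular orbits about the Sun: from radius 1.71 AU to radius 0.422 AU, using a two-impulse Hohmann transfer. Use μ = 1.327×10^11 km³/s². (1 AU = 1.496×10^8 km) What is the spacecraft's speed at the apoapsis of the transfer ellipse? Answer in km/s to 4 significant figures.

In km: r₁ = 1.71 × 1.496×10^8 = 2.55816×10^8 km; r₂ = 0.422 × 1.496×10^8 = 6.31312×10^7 km.
Transfer-ellipse semi-major axis a_t = (r₁ + r₂)/2 = (2.55816×10^8 + 6.31312×10^7)/2 = 1.594736×10^8 km.
The apoapsis of the transfer ellipse is at r = 2.55816×10^8 km.
Applying v² = μ(2/r − 1/a_t): v = 14.33 km/s.

v = 14.33 km/s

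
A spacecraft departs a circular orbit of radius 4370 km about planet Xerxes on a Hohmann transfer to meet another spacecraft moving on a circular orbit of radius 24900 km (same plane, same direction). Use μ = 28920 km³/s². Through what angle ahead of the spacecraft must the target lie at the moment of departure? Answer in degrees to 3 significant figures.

The Hohmann ellipse has a_t = (r₁ + r₂)/2 = 14635 km.
The half-period of the transfer ellipse is t = π√(a_t³/μ) = 32707 s.
Target angular speed ω₂ = √(μ/r₂³) = 4.3281×10^-5 rad/s.
Angle swept by the target during transfer: ω₂·t = 1.4156 rad = 81.11°.
Arrival is 180° from departure on the ellipse, so φ = 180° − 81.11° = 98.9°.

φ = 98.9°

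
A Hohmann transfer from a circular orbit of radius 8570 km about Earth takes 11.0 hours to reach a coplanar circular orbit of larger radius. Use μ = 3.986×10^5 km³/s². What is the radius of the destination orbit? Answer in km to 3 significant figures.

r₂ = 71200 km

Transfer time t = 11.0 hours = 39600 s, and t = π√(a_t³/μ).
So a_t = (μ t²/π²)^(1/3) = (3.986×10^5 × (39600)² / π²)^(1/3) = 39860.5 km.
Since a_t = (r₁ + r₂)/2, r₂ = 2a_t − r₁ = 2×39860.5 − 8570 = 71151 km.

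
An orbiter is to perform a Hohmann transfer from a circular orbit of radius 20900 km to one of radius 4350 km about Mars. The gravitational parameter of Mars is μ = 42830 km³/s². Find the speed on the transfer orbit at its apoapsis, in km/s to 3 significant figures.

Semi-major axis of the transfer orbit: a_t = (20900 + 4350)/2 = 12625 km.
The apoapsis of the transfer ellipse is at r = 20900 km.
Vis-viva: v = √[μ(2/r − 1/a_t)] = √[42830 × (2/20900 − 1/12625)] = 0.8403 km/s.

v = 0.840 km/s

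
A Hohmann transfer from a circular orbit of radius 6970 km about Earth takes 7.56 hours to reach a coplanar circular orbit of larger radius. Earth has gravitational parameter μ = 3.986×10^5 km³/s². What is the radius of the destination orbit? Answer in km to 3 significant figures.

Transfer time t = 7.56 hours = 27216 s, and t = π√(a_t³/μ).
So a_t = (μ t²/π²)^(1/3) = (3.986×10^5 × (27216)² / π²)^(1/3) = 31043 km.
Since a_t = (r₁ + r₂)/2, r₂ = 2a_t − r₁ = 2×31043 − 6970 = 55116 km.

r₂ = 55100 km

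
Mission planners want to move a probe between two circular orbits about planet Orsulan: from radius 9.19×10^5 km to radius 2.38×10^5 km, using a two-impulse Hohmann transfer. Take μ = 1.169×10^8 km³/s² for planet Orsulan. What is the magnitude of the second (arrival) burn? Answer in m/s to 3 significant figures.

The Hohmann ellipse has a_t = (r₁ + r₂)/2 = 5.785×10^5 km.
On the circular orbit at r = 2.380×10^5 km, v_c = √(μ/r) = 22.1625 km/s.
Vis-viva on the transfer ellipse at r = 2.380×10^5 km gives v_t = √[μ(2/r − 1/a_t)] = 27.9335 km/s.
Δv₂ = |v_t − v_c| = |27.9335 − 22.1625| = 5.771 km/s.

Δv₂ = 5770 m/s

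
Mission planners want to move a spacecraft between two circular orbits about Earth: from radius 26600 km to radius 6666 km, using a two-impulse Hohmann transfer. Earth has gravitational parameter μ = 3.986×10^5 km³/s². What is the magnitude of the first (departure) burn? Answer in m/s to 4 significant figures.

Transfer-ellipse semi-major axis a_t = (r₁ + r₂)/2 = (26600 + 6666)/2 = 16633 km.
Circular speed at r = 26600 km: v_c = √(μ/r) = 3.871 km/s.
Transfer-orbit speed at the same r (vis-viva, a = a_t): v_t = √[μ(2/r − 1/a_t)] = 2.451 km/s.
Δv₁ = |v_t − v_c| = |2.451 − 3.871| = 1.420 km/s.

Δv₁ = 1420 m/s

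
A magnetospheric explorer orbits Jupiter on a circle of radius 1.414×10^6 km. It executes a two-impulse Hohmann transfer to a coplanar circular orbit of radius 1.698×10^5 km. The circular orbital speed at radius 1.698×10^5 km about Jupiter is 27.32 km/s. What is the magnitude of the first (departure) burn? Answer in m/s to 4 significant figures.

From the circular-orbit relation v² = μ/r at r = 1.698×10^5 km: μ = v²r = (27.32)² × 1.698×10^5 = 1.26736×10^8 km³/s².
Transfer-ellipse semi-major axis a_t = (r₁ + r₂)/2 = (1.414×10^6 + 1.698×10^5)/2 = 7.919×10^5 km.
Circular speed at r = 1.414×10^6 km: v_c = √(μ/r) = 9.467 km/s.
Transfer-orbit speed at the same r (vis-viva, a = a_t): v_t = √[μ(2/r − 1/a_t)] = 4.384 km/s.
Δv₁ = |v_t − v_c| = |4.384 − 9.467| = 5.083 km/s.

Δv₁ = 5083 m/s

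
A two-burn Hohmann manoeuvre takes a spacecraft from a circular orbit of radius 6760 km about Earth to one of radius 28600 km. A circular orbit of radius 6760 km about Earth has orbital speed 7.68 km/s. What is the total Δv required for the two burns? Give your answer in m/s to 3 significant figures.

Δv = 3510 m/s

From the circular-orbit relation v² = μ/r at r = 6760 km: μ = v²r = (7.68)² × 6760 = 3.98721×10^5 km³/s².
Transfer-ellipse semi-major axis a_t = (r₁ + r₂)/2 = (6760 + 28600)/2 = 17680 km.
At r₁ the circular-orbit speed is v₁ = √(μ/r₁) = 7.680 km/s.
Transfer-orbit speed at r₁ (vis-viva): v_p = √[μ(2/r₁ − 1/a_t)] = 9.768 km/s.
First burn Δv₁ = |v_p − v₁| = 2.088 km/s.
At r₂, v₂ = √(μ/r₂) = 3.734 km/s.
Transfer-orbit speed at r₂: v_a = √[μ(2/r₂ − 1/a_t)] = 2.309 km/s.
Second burn Δv₂ = |v₂ − v_a| = 1.425 km/s.
Δv = Δv₁ + Δv₂ = 2.088 + 1.425 = 3.513 km/s.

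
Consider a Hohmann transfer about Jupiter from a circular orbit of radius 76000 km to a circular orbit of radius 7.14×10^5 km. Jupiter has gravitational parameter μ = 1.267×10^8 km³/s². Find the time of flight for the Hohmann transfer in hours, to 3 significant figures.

t = 19.2 hours

Transfer-ellipse semi-major axis a_t = (r₁ + r₂)/2 = (76000 + 7.140×10^5)/2 = 3.950×10^5 km.
Half the transfer-orbit period gives t = π√(a_t³/μ) = 69290 s.
Converting: 69290 s ÷ 3600 s/hour = 19.2 hours.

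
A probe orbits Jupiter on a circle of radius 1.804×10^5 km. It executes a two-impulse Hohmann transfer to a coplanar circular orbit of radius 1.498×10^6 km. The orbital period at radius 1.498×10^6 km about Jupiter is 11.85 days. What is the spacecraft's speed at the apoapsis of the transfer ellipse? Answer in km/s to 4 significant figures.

v = 4.262 km/s

From Kepler's third law T² = 4π²r³/μ at r = 1.498×10^6 km, T = 11.85 days = 11.85 × 86400 s = 1.02384×10^6 s: μ = 4π²r³/T² = 1.26599×10^8 km³/s².
Transfer-ellipse semi-major axis a_t = (r₁ + r₂)/2 = (1.804×10^5 + 1.498×10^6)/2 = 8.392×10^5 km.
At apoapsis, r = 1.498×10^6 km.
Applying v² = μ(2/r − 1/a_t): v = 4.262 km/s.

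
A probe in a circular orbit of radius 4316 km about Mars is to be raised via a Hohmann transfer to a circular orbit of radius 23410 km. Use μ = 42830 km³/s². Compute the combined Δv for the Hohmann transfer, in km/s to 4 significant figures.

Δv = 1.541 km/s

Semi-major axis of the transfer orbit: a_t = (4316 + 23410)/2 = 13863 km.
Circular speed at r₁: v₁ = √(μ/r₁) = √(42830/4316) = 3.1502 km/s.
Transfer-orbit speed at r₁ (v² = μ(2/r − 1/a)): v_p = √[μ(2/r₁ − 1/a_t)] = 4.0936 km/s.
First burn Δv₁ = |v_p − v₁| = 0.9434 km/s.
At r₂, v₂ = √(μ/r₂) = 1.3526 km/s.
Transfer-orbit speed at r₂: v_a = √[μ(2/r₂ − 1/a_t)] = 0.75472 km/s.
Second burn Δv₂ = |v₂ − v_a| = 0.5979 km/s.
Total Δv = Δv₁ + Δv₂ = 1.541 km/s.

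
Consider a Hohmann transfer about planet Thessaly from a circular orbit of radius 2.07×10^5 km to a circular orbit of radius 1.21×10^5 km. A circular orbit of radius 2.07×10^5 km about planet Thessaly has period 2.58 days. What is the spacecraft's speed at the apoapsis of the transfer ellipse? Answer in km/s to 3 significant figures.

v = 5.01 km/s

From Kepler's third law T² = 4π²r³/μ at r = 2.07×10^5 km, T = 2.58 days = 2.58 × 86400 s = 2.22912×10^5 s: μ = 4π²r³/T² = 7.04699×10^6 km³/s².
The Hohmann ellipse has a_t = (r₁ + r₂)/2 = 1.640×10^5 km.
The apoapsis of the transfer ellipse is at r = 2.070×10^5 km.
From the vis-viva equation, v = √[μ(2/r − 1/a_t)] = 5.012 km/s.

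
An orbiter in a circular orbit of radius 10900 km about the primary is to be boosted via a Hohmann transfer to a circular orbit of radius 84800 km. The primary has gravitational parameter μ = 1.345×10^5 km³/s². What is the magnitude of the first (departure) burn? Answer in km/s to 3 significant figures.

The Hohmann ellipse has a_t = (r₁ + r₂)/2 = 47850 km.
Circular speed at r = 10900 km: v_c = √(μ/r) = 3.51276 km/s.
Vis-viva on the transfer ellipse at r = 10900 km gives v_t = √[μ(2/r − 1/a_t)] = 4.67633 km/s.
Δv₁ = |v_t − v_c| = |4.67633 − 3.51276| = 1.164 km/s.

Δv₁ = 1.16 km/s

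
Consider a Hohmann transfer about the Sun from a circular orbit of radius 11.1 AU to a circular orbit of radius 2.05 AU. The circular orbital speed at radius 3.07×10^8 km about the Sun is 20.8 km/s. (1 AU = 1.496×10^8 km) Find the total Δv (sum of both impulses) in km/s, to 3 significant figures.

From the circular-orbit relation v² = μ/r at r = 3.07×10^8 km: μ = v²r = (20.8)² × 3.07×10^8 = 1.32820×10^11 km³/s².
In km: r₁ = 11.1 × 1.496×10^8 = 1.66056×10^9 km; r₂ = 2.05 × 1.496×10^8 = 3.0668×10^8 km.
Transfer-ellipse semi-major axis a_t = (r₁ + r₂)/2 = (1.66056×10^9 + 3.0668×10^8)/2 = 9.8362×10^8 km.
Circular speed at r₁: v₁ = √(μ/r₁) = √(1.32820×10^11/1.66056×10^9) = 8.9435 km/s.
On the transfer ellipse at r₁, vis-viva gives v_a = √[μ(2/r₁ − 1/a_t)] = 4.9938 km/s.
First burn Δv₁ = |v_a − v₁| = 3.950 km/s.
At r₂, v₂ = √(μ/r₂) = 20.811 km/s.
Transfer-orbit speed at r₂: v_p = √[μ(2/r₂ − 1/a_t)] = 27.040 km/s.
Second burn Δv₂ = |v₂ − v_p| = 6.229 km/s.
Δv = Δv₁ + Δv₂ = 3.950 + 6.229 = 10.18 km/s.

Δv = 10.2 km/s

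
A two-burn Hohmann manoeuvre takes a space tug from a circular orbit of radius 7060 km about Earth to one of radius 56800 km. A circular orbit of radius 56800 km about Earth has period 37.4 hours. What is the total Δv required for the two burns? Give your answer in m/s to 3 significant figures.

Δv = 3910 m/s

From Kepler's third law T² = 4π²r³/μ at r = 56800 km, T = 37.4 hours = 37.4 × 3600 s = 1.3464×10^5 s: μ = 4π²r³/T² = 3.99077×10^5 km³/s².
The Hohmann ellipse has a_t = (r₁ + r₂)/2 = 31930 km.
Circular speed at r₁: v₁ = √(μ/r₁) = √(3.99077×10^5/7060) = 7.51841 km/s.
On the transfer ellipse at r₁, vis-viva gives v_p = √[μ(2/r₁ − 1/a_t)] = 10.0277 km/s.
First burn Δv₁ = |v_p − v₁| = 2.5093 km/s.
At r₂, v₂ = √(μ/r₂) = 2.6507 km/s.
Transfer-orbit speed at r₂: v_a = √[μ(2/r₂ − 1/a_t)] = 1.2464 km/s.
Second burn Δv₂ = |v₂ − v_a| = 1.4043 km/s.
Total Δv = Δv₁ + Δv₂ = 3.914 km/s.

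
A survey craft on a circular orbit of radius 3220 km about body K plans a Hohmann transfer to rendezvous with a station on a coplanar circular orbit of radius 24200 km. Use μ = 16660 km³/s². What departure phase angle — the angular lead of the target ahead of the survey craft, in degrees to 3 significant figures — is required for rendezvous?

φ = 103°

The Hohmann ellipse has a_t = (r₁ + r₂)/2 = 13710 km.
The half-period of the transfer ellipse is t = π√(a_t³/μ) = 39072 s.
Target angular speed ω₂ = √(μ/r₂³) = 3.4286×10^-5 rad/s.
Angle swept by the target during transfer: ω₂·t = 1.3396 rad = 76.75°.
The survey craft traverses 180° on the transfer ellipse, so the target must lead by 180° − 76.75° = 103°.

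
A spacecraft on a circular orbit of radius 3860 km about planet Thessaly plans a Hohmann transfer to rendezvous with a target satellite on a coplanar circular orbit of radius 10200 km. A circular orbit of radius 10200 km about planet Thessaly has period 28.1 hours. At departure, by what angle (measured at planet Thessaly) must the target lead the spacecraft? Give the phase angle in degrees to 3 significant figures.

From Kepler's third law T² = 4π²r³/μ at r = 10200 km, T = 28.1 hours = 28.1 × 3600 s = 1.0116×10^5 s: μ = 4π²r³/T² = 4093.95 km³/s².
Semi-major axis of the transfer orbit: a_t = (3860 + 10200)/2 = 7030 km.
Transfer time t = π√(a_t³/μ) = 28941 s.
Target angular speed ω₂ = √(μ/r₂³) = 6.2111×10^-5 rad/s.
Angle swept by the target during transfer: ω₂·t = 1.798 rad = 103.0°.
Arrival is 180° from departure on the ellipse, so φ = 180° − 103.0° = 77.0°.

φ = 77.0°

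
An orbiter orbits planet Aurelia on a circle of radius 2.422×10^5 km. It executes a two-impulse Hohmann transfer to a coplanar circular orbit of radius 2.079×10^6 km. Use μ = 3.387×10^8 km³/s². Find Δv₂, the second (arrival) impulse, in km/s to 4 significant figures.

The Hohmann ellipse has a_t = (r₁ + r₂)/2 = 1.1606×10^6 km.
On the circular orbit at r = 2.079×10^6 km, v_c = √(μ/r) = 12.764 km/s.
Transfer-orbit speed at the same r (vis-viva, a = a_t): v_t = √[μ(2/r − 1/a_t)] = 5.8308 km/s.
Δv₂ = |v_t − v_c| = |5.8308 − 12.764| = 6.933 km/s.

Δv₂ = 6.933 km/s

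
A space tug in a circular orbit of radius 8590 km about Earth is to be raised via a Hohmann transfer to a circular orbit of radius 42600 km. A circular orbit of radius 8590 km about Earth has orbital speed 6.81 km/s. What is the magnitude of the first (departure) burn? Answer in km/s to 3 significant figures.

From the circular-orbit relation v² = μ/r at r = 8590 km: μ = v²r = (6.81)² × 8590 = 3.98371×10^5 km³/s².
Transfer-ellipse semi-major axis a_t = (r₁ + r₂)/2 = (8590 + 42600)/2 = 25595 km.
Circular speed at r = 8590 km: v_c = √(μ/r) = 6.810 km/s.
Transfer-orbit speed at the same r (vis-viva, a = a_t): v_t = √[μ(2/r − 1/a_t)] = 8.786 km/s.
Δv₁ = |v_t − v_c| = |8.786 − 6.810| = 1.976 km/s.

Δv₁ = 1.98 km/s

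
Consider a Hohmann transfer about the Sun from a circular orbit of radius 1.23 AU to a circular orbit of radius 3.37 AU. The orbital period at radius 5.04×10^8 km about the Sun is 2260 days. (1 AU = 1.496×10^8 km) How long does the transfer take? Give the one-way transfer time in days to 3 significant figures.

t = 637 days

From Kepler's third law T² = 4π²r³/μ at r = 5.04×10^8 km, T = 2260 days = 2260 × 86400 s = 1.95264×10^8 s: μ = 4π²r³/T² = 1.32558×10^11 km³/s².
In km: r₁ = 1.23 × 1.496×10^8 = 1.84008×10^8 km; r₂ = 3.37 × 1.496×10^8 = 5.04152×10^8 km.
Semi-major axis of the transfer orbit: a_t = (1.84008×10^8 + 5.04152×10^8)/2 = 3.4408×10^8 km.
Transfer time t = π√(a_t³/μ) = π√((3.4408×10^8)³ / 1.32558×10^11) = 5.507×10^7 s.
Converting: 5.507×10^7 s ÷ 86400 s/day = 637 days.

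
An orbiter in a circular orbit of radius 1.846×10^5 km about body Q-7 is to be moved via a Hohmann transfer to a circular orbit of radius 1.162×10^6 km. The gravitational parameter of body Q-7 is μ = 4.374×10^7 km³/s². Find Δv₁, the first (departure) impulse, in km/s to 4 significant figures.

The Hohmann ellipse has a_t = (r₁ + r₂)/2 = 6.733×10^5 km.
On the circular orbit at r = 1.846×10^5 km, v_c = √(μ/r) = 15.393 km/s.
Transfer-orbit speed at the same r (vis-viva, a = a_t): v_t = √[μ(2/r − 1/a_t)] = 20.222 km/s.
Δv₁ = |v_t − v_c| = |20.222 − 15.393| = 4.829 km/s.

Δv₁ = 4.829 km/s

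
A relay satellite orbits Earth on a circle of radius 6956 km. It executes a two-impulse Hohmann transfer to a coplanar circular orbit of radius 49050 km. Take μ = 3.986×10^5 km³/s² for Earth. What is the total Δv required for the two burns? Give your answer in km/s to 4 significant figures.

Δv = 3.879 km/s

Semi-major axis of the transfer orbit: a_t = (6956 + 49050)/2 = 28003 km.
Circular speed at r₁: v₁ = √(μ/r₁) = √(3.986×10^5/6956) = 7.5699 km/s.
On the transfer ellipse at r₁, vis-viva equation gives v_p = √[μ(2/r₁ − 1/a_t)] = 10.019 km/s.
First burn Δv₁ = |v_p − v₁| = 2.449 km/s.
At r₂, v₂ = √(μ/r₂) = 2.851 km/s.
Transfer-orbit speed at r₂: v_a = √[μ(2/r₂ − 1/a_t)] = 1.421 km/s.
Second burn Δv₂ = |v₂ − v_a| = 1.430 km/s.
Total Δv = Δv₁ + Δv₂ = 3.879 km/s.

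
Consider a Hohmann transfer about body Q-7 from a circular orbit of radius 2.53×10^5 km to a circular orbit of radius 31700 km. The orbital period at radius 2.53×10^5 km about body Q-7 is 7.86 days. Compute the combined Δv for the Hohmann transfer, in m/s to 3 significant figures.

Δv = 3440 m/s

From Kepler's third law T² = 4π²r³/μ at r = 2.53×10^5 km, T = 7.86 days = 7.86 × 86400 s = 6.79104×10^5 s: μ = 4π²r³/T² = 1.38627×10^6 km³/s².
Transfer-ellipse semi-major axis a_t = (r₁ + r₂)/2 = (2.530×10^5 + 31700)/2 = 1.4235×10^5 km.
Circular speed at r₁: v₁ = √(μ/r₁) = √(1.38627×10^6/2.530×10^5) = 2.341 km/s.
Transfer-orbit speed at r₁ (vis-viva): v_a = √[μ(2/r₁ − 1/a_t)] = 1.105 km/s.
First burn Δv₁ = |v_a − v₁| = 1.236 km/s.
Circular speed at r₂: v₂ = √(μ/r₂) = 6.613 km/s.
Transfer-orbit speed at r₂: v_p = √[μ(2/r₂ − 1/a_t)] = 8.816 km/s.
Second burn Δv₂ = |v₂ − v_p| = 2.203 km/s.
Δv = Δv₁ + Δv₂ = 1.236 + 2.203 = 3.439 km/s.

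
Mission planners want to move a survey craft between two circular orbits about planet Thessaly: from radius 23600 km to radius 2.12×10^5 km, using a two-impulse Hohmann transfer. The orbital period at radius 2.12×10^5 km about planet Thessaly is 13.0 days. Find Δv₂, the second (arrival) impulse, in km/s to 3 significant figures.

Δv₂ = 0.655 km/s

From Kepler's third law T² = 4π²r³/μ at r = 2.12×10^5 km, T = 13.0 days = 13.0 × 86400 s = 1.1232×10^6 s: μ = 4π²r³/T² = 2.98163×10^5 km³/s².
The Hohmann ellipse has a_t = (r₁ + r₂)/2 = 1.178×10^5 km.
Circular speed at r = 2.120×10^5 km: v_c = √(μ/r) = 1.1859 km/s.
Transfer-orbit speed at the same r (vis-viva, a = a_t): v_t = √[μ(2/r − 1/a_t)] = 0.53081 km/s.
Δv₂ = |v_t − v_c| = |0.53081 − 1.1859| = 0.6551 km/s.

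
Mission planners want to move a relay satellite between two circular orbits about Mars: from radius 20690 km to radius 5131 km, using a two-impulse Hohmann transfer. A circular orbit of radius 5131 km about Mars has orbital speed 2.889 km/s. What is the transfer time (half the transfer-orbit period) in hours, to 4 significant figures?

t = 6.186 hours

From the circular-orbit relation v² = μ/r at r = 5131 km: μ = v²r = (2.889)² × 5131 = 42825.0 km³/s².
The Hohmann ellipse has a_t = (r₁ + r₂)/2 = 12910.5 km.
Half the transfer-orbit period gives t = π√(a_t³/μ) = 22270 s.
Converting: 22270 s ÷ 3600 s/hour = 6.186 hours.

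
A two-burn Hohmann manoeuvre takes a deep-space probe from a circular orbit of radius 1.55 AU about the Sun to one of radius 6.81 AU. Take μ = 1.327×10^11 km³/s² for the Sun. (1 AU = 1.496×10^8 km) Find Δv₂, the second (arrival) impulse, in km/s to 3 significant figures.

Δv₂ = 4.46 km/s

In km: r₁ = 1.55 × 1.496×10^8 = 2.3188×10^8 km; r₂ = 6.81 × 1.496×10^8 = 1.018776×10^9 km.
Semi-major axis of the transfer orbit: a_t = (2.3188×10^8 + 1.018776×10^9)/2 = 6.25328×10^8 km.
Circular speed at r = 1.018776×10^9 km: v_c = √(μ/r) = 11.413 km/s.
Vis-viva on the transfer ellipse at r = 1.018776×10^9 km gives v_t = √[μ(2/r − 1/a_t)] = 6.9498 km/s.
Δv₂ = |v_t − v_c| = |6.9498 − 11.413| = 4.463 km/s.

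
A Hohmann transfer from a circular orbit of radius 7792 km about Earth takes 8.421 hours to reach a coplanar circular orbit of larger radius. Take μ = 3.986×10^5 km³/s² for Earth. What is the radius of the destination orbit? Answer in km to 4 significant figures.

Transfer time t = 8.421 hours = 30315.6 s, and t = π√(a_t³/μ).
So a_t = (μ t²/π²)^(1/3) = (3.986×10^5 × (30315.6)² / π²)^(1/3) = 33357 km.
Since a_t = (r₁ + r₂)/2, r₂ = 2a_t − r₁ = 2×33357 − 7792 = 58922 km.

r₂ = 58920 km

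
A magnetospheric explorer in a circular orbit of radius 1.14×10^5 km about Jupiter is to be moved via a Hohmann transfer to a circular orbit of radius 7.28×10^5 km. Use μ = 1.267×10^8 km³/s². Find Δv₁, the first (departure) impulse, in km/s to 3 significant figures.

Δv₁ = 10.5 km/s

Semi-major axis of the transfer orbit: a_t = (1.140×10^5 + 7.280×10^5)/2 = 4.210×10^5 km.
On the circular orbit at r = 1.140×10^5 km, v_c = √(μ/r) = 33.34 km/s.
Transfer-orbit speed at the same r (vis-viva, a = a_t): v_t = √[μ(2/r − 1/a_t)] = 43.84 km/s.
Δv₁ = |v_t − v_c| = |43.84 − 33.34| = 10.50 km/s.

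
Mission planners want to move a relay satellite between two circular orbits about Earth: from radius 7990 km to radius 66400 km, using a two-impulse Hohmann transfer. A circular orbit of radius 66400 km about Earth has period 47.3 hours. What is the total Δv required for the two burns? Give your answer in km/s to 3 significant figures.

Δv = 3.69 km/s

From Kepler's third law T² = 4π²r³/μ at r = 66400 km, T = 47.3 hours = 47.3 × 3600 s = 1.7028×10^5 s: μ = 4π²r³/T² = 3.98599×10^5 km³/s².
The Hohmann ellipse has a_t = (r₁ + r₂)/2 = 37195 km.
Circular speed at r₁: v₁ = √(μ/r₁) = √(3.98599×10^5/7990) = 7.063094 km/s.
Transfer-orbit speed at r₁ (vis-viva equation): v_p = √[μ(2/r₁ − 1/a_t)] = 9.437060 km/s.
First burn Δv₁ = |v_p − v₁| = 2.373966 km/s.
At r₂, v₂ = √(μ/r₂) = 2.450103 km/s.
Transfer-orbit speed at r₂: v_a = √[μ(2/r₂ − 1/a_t)] = 1.135574 km/s.
Second burn Δv₂ = |v₂ − v_a| = 1.314529 km/s.
Total Δv = Δv₁ + Δv₂ = 3.688 km/s.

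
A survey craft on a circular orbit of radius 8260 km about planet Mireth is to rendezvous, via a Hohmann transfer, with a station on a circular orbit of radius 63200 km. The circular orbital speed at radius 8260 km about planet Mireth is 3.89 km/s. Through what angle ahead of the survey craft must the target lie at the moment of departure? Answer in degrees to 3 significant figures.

φ = 103°

From the circular-orbit relation v² = μ/r at r = 8260 km: μ = v²r = (3.89)² × 8260 = 1.24991×10^5 km³/s².
Transfer-ellipse semi-major axis a_t = (r₁ + r₂)/2 = (8260 + 63200)/2 = 35730 km.
The half-period of the transfer ellipse is t = π√(a_t³/μ) = 60015.0 s.
The target's mean motion on its circular orbit is ω₂ = √(μ/r₂³) = 2.22517×10^-5 rad/s.
Angle swept by the target during transfer: ω₂·t = 1.3354 rad = 76.51°.
Arrival is 180° from departure on the ellipse, so φ = 180° − 76.51° = 103°.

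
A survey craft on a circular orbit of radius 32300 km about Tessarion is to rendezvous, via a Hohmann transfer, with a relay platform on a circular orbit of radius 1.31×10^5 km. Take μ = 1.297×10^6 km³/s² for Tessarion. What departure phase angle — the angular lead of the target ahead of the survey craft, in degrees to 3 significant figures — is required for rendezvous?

φ = 91.4°

The Hohmann ellipse has a_t = (r₁ + r₂)/2 = 81650 km.
Transfer time t = π√(a_t³/μ) = 64360 s.
The target's mean motion on its circular orbit is ω₂ = √(μ/r₂³) = 2.402×10^-5 rad/s.
Angle swept by the target during transfer: ω₂·t = 1.5459 rad = 88.57°.
The survey craft traverses 180° on the transfer ellipse, so the target must lead by 180° − 88.57° = 91.4°.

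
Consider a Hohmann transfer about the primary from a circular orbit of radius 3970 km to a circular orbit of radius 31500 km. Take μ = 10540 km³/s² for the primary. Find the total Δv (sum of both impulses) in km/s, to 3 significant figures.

The Hohmann ellipse has a_t = (r₁ + r₂)/2 = 17735 km.
Circular speed at r₁: v₁ = √(μ/r₁) = √(10540/3970) = 1.6294 km/s.
Transfer-orbit speed at r₁ (vis-viva equation): v_p = √[μ(2/r₁ − 1/a_t)] = 2.1715 km/s.
First burn Δv₁ = |v_p − v₁| = 0.5421 km/s.
At r₂, v₂ = √(μ/r₂) = 0.57845 km/s.
Transfer-orbit speed at r₂: v_a = √[μ(2/r₂ − 1/a_t)] = 0.27368 km/s.
Second burn Δv₂ = |v₂ − v_a| = 0.3048 km/s.
Δv = Δv₁ + Δv₂ = 0.5421 + 0.3048 = 0.8469 km/s.

Δv = 0.847 km/s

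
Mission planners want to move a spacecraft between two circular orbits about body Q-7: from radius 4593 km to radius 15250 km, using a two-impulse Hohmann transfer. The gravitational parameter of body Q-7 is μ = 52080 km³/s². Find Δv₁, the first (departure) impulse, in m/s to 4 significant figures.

Δv₁ = 807.4 m/s

Transfer-ellipse semi-major axis a_t = (r₁ + r₂)/2 = (4593 + 15250)/2 = 9921.5 km.
On the circular orbit at r = 4593 km, v_c = √(μ/r) = 3.36734 km/s.
Vis-viva on the transfer ellipse at r = 4593 km gives v_t = √[μ(2/r − 1/a_t)] = 4.17478 km/s.
Δv₁ = |v_t − v_c| = |4.17478 − 3.36734| = 0.8074 km/s.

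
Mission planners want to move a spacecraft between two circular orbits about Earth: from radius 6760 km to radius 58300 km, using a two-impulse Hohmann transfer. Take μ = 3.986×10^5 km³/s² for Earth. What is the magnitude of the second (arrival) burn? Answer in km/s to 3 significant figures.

Transfer-ellipse semi-major axis a_t = (r₁ + r₂)/2 = (6760 + 58300)/2 = 32530 km.
Circular speed at r = 58300 km: v_c = √(μ/r) = 2.615 km/s.
Vis-viva on the transfer ellipse at r = 58300 km gives v_t = √[μ(2/r − 1/a_t)] = 1.192 km/s.
Δv₂ = |v_t − v_c| = |1.192 − 2.615| = 1.423 km/s.

Δv₂ = 1.42 km/s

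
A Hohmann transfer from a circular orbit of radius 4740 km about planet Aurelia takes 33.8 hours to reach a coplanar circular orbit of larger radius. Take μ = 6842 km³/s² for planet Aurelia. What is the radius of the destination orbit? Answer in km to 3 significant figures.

Transfer time t = 33.8 hours = 1.2168×10^5 s, and t = π√(a_t³/μ).
So a_t = (μ t²/π²)^(1/3) = (6842 × (1.2168×10^5)² / π²)^(1/3) = 21732 km.
Since a_t = (r₁ + r₂)/2, r₂ = 2a_t − r₁ = 2×21732 − 4740 = 38724 km.

r₂ = 38700 km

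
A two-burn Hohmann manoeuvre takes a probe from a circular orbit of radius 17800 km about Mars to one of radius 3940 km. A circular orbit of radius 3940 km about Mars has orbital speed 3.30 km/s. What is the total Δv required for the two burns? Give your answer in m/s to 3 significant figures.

Δv = 1540 m/s

From the circular-orbit relation v² = μ/r at r = 3940 km: μ = v²r = (3.30)² × 3940 = 42906.6 km³/s².
The Hohmann ellipse has a_t = (r₁ + r₂)/2 = 10870 km.
Circular speed at r₁: v₁ = √(μ/r₁) = √(42906.6/17800) = 1.55257 km/s.
Transfer-orbit speed at r₁ (vis-viva): v_a = √[μ(2/r₁ − 1/a_t)] = 0.934728 km/s.
First burn Δv₁ = |v_a − v₁| = 0.6178 km/s.
At r₂, v₂ = √(μ/r₂) = 3.3000 km/s.
Transfer-orbit speed at r₂: v_p = √[μ(2/r₂ − 1/a_t)] = 4.2229 km/s.
Second burn Δv₂ = |v₂ − v_p| = 0.9229 km/s.
Δv = Δv₁ + Δv₂ = 0.6178 + 0.9229 = 1.541 km/s.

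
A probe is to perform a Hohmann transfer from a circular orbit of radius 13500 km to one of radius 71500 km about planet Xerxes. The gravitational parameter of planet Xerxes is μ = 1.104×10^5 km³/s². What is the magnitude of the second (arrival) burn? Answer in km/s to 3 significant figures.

Semi-major axis of the transfer orbit: a_t = (13500 + 71500)/2 = 42500 km.
Circular speed at r = 71500 km: v_c = √(μ/r) = 1.2426 km/s.
Transfer-orbit speed at the same r (vis-viva, a = a_t): v_t = √[μ(2/r − 1/a_t)] = 0.70033 km/s.
Δv₂ = |v_t − v_c| = |0.70033 − 1.2426| = 0.5423 km/s.

Δv₂ = 0.542 km/s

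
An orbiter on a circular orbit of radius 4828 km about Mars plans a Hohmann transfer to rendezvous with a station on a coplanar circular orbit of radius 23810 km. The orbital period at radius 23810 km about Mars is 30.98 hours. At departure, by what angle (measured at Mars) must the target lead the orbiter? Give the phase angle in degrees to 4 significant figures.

From Kepler's third law T² = 4π²r³/μ at r = 23810 km, T = 30.98 hours = 30.98 × 3600 s = 1.11528×10^5 s: μ = 4π²r³/T² = 42842.0 km³/s².
Semi-major axis of the transfer orbit: a_t = (4828 + 23810)/2 = 14319 km.
Transfer time t = π√(a_t³/μ) = 26006.6 s.
The target's mean motion on its circular orbit is ω₂ = √(μ/r₂³) = 5.63373×10^-5 rad/s.
Angle swept by the target during transfer: ω₂·t = 1.46514 rad = 83.95°.
The orbiter traverses 180° on the transfer ellipse, so the target must lead by 180° − 83.95° = 96.05°.

φ = 96.05°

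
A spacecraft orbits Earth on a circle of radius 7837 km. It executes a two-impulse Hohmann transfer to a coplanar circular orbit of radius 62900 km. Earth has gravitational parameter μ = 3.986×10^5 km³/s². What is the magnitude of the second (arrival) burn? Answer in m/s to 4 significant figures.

The Hohmann ellipse has a_t = (r₁ + r₂)/2 = 35368.5 km.
Circular speed at r = 62900 km: v_c = √(μ/r) = 2.517 km/s.
Vis-viva on the transfer ellipse at r = 62900 km gives v_t = √[μ(2/r − 1/a_t)] = 1.185 km/s.
Δv₂ = |v_t − v_c| = |1.185 − 2.517| = 1.332 km/s.

Δv₂ = 1332 m/s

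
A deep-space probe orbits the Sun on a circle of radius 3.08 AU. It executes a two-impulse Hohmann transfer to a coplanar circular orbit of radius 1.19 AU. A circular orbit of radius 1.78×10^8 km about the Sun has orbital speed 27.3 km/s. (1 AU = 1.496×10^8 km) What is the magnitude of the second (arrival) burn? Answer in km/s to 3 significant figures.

Δv₂ = 5.49 km/s

From the circular-orbit relation v² = μ/r at r = 1.78×10^8 km: μ = v²r = (27.3)² × 1.78×10^8 = 1.32662×10^11 km³/s².
In km: r₁ = 3.08 × 1.496×10^8 = 4.60768×10^8 km; r₂ = 1.19 × 1.496×10^8 = 1.78024×10^8 km.
Semi-major axis of the transfer orbit: a_t = (4.60768×10^8 + 1.78024×10^8)/2 = 3.19396×10^8 km.
Circular speed at r = 1.78024×10^8 km: v_c = √(μ/r) = 27.2982 km/s.
Vis-viva on the transfer ellipse at r = 1.78024×10^8 km gives v_t = √[μ(2/r − 1/a_t)] = 32.7876 km/s.
Δv₂ = |v_t − v_c| = |32.7876 − 27.2982| = 5.489 km/s.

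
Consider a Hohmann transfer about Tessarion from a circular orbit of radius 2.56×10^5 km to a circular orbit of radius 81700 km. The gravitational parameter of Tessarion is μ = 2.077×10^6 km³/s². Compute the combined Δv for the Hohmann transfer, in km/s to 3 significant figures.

Semi-major axis of the transfer orbit: a_t = (2.560×10^5 + 81700)/2 = 1.6885×10^5 km.
Circular speed at r₁: v₁ = √(μ/r₁) = √(2.077×10^6/2.560×10^5) = 2.848 km/s.
Transfer-orbit speed at r₁ (vis-viva equation): v_a = √[μ(2/r₁ − 1/a_t)] = 1.981 km/s.
First burn Δv₁ = |v_a − v₁| = 0.8670 km/s.
Circular speed at r₂: v₂ = √(μ/r₂) = 5.042 km/s.
Transfer-orbit speed at r₂: v_p = √[μ(2/r₂ − 1/a_t)] = 6.208 km/s.
Second burn Δv₂ = |v₂ − v_p| = 1.166 km/s.
Total Δv = Δv₁ + Δv₂ = 2.033 km/s.

Δv = 2.03 km/s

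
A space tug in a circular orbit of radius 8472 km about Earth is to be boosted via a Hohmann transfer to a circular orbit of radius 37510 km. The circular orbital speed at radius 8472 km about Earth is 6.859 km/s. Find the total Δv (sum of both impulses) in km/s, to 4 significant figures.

From the circular-orbit relation v² = μ/r at r = 8472 km: μ = v²r = (6.859)² × 8472 = 3.98573×10^5 km³/s².
Transfer-ellipse semi-major axis a_t = (r₁ + r₂)/2 = (8472 + 37510)/2 = 22991 km.
Circular speed at r₁: v₁ = √(μ/r₁) = √(3.98573×10^5/8472) = 6.859 km/s.
On the transfer ellipse at r₁, v² = μ(2/r − 1/a) gives v_p = √[μ(2/r₁ − 1/a_t)] = 8.761 km/s.
First burn Δv₁ = |v_p − v₁| = 1.902 km/s.
At r₂, v₂ = √(μ/r₂) = 3.260 km/s.
Transfer-orbit speed at r₂: v_a = √[μ(2/r₂ − 1/a_t)] = 1.979 km/s.
Second burn Δv₂ = |v₂ − v_a| = 1.281 km/s.
Δv = Δv₁ + Δv₂ = 1.902 + 1.281 = 3.183 km/s.

Δv = 3.183 km/s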